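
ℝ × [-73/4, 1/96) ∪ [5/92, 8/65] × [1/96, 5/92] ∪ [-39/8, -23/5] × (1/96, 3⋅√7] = (ℝ × [-73/4, 1/96)) ∪ ([5/92, 8/65] × [1/96, 5/92]) ∪ ([-39/8, -23/5] × (1/96, 3⋅√7])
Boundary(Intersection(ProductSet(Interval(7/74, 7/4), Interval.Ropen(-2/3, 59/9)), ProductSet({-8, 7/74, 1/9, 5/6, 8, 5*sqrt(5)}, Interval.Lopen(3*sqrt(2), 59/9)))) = ProductSet({7/74, 1/9, 5/6}, Interval(3*sqrt(2), 59/9))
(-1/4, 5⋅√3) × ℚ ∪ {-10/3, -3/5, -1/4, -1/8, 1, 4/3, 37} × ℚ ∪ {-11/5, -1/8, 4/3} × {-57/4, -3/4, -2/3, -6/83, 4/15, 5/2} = ({-11/5, -1/8, 4/3} × {-57/4, -3/4, -2/3, -6/83, 4/15, 5/2}) ∪ (({-10/3, -3/5, 37} ∪ [-1/4, 5⋅√3)) × ℚ)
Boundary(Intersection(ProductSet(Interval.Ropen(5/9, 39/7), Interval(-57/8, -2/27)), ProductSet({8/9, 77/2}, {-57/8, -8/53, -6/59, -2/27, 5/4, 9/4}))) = ProductSet({8/9}, {-57/8, -8/53, -6/59, -2/27})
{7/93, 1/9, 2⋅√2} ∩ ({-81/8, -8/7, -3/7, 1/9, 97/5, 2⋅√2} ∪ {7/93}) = {7/93, 1/9, 2⋅√2}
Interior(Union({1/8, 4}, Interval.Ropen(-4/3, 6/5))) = Interval.open(-4/3, 6/5)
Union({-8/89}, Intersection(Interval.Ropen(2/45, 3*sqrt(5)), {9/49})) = {-8/89, 9/49}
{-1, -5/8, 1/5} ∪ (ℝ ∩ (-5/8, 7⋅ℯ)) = {-1} ∪ [-5/8, 7⋅ℯ)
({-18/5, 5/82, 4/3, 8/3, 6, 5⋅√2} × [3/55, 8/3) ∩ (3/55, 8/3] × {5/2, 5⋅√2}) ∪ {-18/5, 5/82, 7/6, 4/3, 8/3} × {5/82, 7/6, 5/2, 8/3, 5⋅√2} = {-18/5, 5/82, 7/6, 4/3, 8/3} × {5/82, 7/6, 5/2, 8/3, 5⋅√2}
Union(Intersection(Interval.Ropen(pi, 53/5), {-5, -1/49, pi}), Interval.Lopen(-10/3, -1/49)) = Union({pi}, Interval.Lopen(-10/3, -1/49))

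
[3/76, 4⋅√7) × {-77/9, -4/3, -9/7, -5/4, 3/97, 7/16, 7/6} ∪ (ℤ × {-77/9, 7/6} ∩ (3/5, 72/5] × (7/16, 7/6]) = ({1, 2, …, 14} × {7/6}) ∪ ([3/76, 4⋅√7) × {-77/9, -4/3, -9/7, -5/4, 3/97, 7/16, 7/6})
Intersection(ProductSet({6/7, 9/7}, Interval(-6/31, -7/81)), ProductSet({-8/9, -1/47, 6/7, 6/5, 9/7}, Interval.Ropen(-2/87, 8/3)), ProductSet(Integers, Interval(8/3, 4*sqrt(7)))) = EmptySet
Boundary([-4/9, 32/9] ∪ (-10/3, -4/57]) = {-10/3, 32/9}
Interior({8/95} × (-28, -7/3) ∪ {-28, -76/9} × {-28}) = ∅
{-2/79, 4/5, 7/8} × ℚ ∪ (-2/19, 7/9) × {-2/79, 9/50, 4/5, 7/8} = ({-2/79, 4/5, 7/8} × ℚ) ∪ ((-2/19, 7/9) × {-2/79, 9/50, 4/5, 7/8})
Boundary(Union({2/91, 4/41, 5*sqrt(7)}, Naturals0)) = Union({2/91, 4/41, 5*sqrt(7)}, Naturals0)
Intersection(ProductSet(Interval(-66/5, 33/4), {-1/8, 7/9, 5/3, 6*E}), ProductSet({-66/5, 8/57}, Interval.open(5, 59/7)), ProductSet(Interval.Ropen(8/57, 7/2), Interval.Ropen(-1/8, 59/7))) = EmptySet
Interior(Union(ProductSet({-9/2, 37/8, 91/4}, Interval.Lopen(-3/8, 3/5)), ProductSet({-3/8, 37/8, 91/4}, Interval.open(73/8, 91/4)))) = EmptySet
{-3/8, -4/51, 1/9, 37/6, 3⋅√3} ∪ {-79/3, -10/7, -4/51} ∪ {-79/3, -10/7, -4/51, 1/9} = {-79/3, -10/7, -3/8, -4/51, 1/9, 37/6, 3⋅√3}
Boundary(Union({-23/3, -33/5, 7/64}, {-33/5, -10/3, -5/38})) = {-23/3, -33/5, -10/3, -5/38, 7/64}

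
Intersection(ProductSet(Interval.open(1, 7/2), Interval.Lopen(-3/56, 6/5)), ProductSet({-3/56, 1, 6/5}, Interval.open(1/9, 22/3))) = ProductSet({6/5}, Interval.Lopen(1/9, 6/5))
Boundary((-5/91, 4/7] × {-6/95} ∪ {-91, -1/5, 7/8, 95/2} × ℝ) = ({-91, -1/5, 7/8, 95/2} × ℝ) ∪ ([-5/91, 4/7] × {-6/95})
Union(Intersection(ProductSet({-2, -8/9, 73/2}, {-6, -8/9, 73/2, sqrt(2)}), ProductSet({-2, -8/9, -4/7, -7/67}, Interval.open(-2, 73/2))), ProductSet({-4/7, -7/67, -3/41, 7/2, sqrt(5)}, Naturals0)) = Union(ProductSet({-2, -8/9}, {-8/9, sqrt(2)}), ProductSet({-4/7, -7/67, -3/41, 7/2, sqrt(5)}, Naturals0))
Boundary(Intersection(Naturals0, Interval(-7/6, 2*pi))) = Range(0, 7, 1)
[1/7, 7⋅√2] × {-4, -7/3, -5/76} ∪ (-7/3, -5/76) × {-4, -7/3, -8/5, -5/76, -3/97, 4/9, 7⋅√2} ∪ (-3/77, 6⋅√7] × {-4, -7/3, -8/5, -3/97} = ([1/7, 7⋅√2] × {-4, -7/3, -5/76}) ∪ ((-3/77, 6⋅√7] × {-4, -7/3, -8/5, -3/97}) ∪ ((-7/3, -5/76) × {-4, -7/3, -8/5, -5/76, -3/97, 4/9, 7⋅√2})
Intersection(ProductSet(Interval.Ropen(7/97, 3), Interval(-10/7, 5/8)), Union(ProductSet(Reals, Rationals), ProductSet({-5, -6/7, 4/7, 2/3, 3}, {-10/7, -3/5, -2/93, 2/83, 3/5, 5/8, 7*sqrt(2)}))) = ProductSet(Interval.Ropen(7/97, 3), Intersection(Interval(-10/7, 5/8), Rationals))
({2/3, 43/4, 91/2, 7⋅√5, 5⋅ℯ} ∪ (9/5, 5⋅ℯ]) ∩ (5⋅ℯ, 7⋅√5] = {7⋅√5}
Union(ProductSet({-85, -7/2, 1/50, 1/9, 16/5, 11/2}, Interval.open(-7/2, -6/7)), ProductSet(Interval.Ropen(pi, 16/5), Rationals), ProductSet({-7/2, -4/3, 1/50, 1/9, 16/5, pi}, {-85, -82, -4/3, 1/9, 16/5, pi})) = Union(ProductSet({-85, -7/2, 1/50, 1/9, 16/5, 11/2}, Interval.open(-7/2, -6/7)), ProductSet({-7/2, -4/3, 1/50, 1/9, 16/5, pi}, {-85, -82, -4/3, 1/9, 16/5, pi}), ProductSet(Interval.Ropen(pi, 16/5), Rationals))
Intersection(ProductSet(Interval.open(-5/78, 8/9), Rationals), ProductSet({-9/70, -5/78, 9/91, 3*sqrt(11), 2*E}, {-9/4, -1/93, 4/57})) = ProductSet({9/91}, {-9/4, -1/93, 4/57})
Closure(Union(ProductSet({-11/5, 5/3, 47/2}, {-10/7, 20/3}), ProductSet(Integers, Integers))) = Union(ProductSet({-11/5, 5/3, 47/2}, {-10/7, 20/3}), ProductSet(Integers, Integers))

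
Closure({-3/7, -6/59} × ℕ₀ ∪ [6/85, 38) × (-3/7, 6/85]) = ({6/85, 38} × [-3/7, 6/85]) ∪ ([6/85, 38] × {-3/7, 6/85}) ∪ ([6/85, 38) × (-3/7, 6/85]) ∪ ({-3/7, -6/59} × (ℕ₀ ∪ (ℕ₀ \ (-3/7, 6/85))))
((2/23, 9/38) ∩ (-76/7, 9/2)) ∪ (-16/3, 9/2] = (-16/3, 9/2]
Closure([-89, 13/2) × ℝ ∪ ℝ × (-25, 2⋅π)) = ([-89, 13/2) × ℝ) ∪ (ℝ × (-25, 2⋅π)) ∪ ({-89, 13/2} × ((-∞, -25] ∪ [2⋅π, ∞))) ∪ (((-∞, -89] ∪ [13/2, ∞)) × {-25, 2⋅π})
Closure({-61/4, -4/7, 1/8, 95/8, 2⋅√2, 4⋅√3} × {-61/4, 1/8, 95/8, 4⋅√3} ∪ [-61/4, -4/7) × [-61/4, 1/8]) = ([-61/4, -4/7] × [-61/4, 1/8]) ∪ ({-61/4, -4/7, 1/8, 95/8, 2⋅√2, 4⋅√3} × {-61/4, 1/8, 95/8, 4⋅√3})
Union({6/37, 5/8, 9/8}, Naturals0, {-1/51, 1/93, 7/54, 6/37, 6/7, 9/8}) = Union({-1/51, 1/93, 7/54, 6/37, 5/8, 6/7, 9/8}, Naturals0)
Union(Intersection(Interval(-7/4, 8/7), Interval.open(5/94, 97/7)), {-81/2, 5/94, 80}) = Union({-81/2, 80}, Interval(5/94, 8/7))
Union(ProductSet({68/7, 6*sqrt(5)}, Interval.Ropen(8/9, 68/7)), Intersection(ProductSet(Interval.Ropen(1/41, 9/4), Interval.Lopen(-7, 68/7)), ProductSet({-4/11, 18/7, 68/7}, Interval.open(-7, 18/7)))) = ProductSet({68/7, 6*sqrt(5)}, Interval.Ropen(8/9, 68/7))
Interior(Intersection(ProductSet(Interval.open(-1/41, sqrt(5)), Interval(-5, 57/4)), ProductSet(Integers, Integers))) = EmptySet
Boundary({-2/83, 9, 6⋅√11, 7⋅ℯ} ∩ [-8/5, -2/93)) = {-2/83}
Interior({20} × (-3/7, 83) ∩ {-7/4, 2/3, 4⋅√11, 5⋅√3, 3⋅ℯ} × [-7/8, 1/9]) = ∅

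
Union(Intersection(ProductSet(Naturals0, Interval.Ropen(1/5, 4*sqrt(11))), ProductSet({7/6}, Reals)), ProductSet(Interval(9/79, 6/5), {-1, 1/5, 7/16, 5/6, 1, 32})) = ProductSet(Interval(9/79, 6/5), {-1, 1/5, 7/16, 5/6, 1, 32})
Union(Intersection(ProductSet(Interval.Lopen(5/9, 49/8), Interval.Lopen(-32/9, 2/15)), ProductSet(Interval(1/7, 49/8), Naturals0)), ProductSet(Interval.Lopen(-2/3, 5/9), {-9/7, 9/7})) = Union(ProductSet(Interval.Lopen(-2/3, 5/9), {-9/7, 9/7}), ProductSet(Interval.Lopen(5/9, 49/8), Range(0, 1, 1)))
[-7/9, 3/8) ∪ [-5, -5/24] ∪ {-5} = [-5, 3/8)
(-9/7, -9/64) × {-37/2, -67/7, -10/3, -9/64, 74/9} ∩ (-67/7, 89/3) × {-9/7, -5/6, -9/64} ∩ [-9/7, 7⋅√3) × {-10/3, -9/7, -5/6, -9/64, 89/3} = (-9/7, -9/64) × {-9/64}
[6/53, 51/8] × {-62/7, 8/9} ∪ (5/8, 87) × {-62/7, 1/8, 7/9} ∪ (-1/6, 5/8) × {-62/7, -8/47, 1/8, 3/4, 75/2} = ([6/53, 51/8] × {-62/7, 8/9}) ∪ ((5/8, 87) × {-62/7, 1/8, 7/9}) ∪ ((-1/6, 5/8) × {-62/7, -8/47, 1/8, 3/4, 75/2})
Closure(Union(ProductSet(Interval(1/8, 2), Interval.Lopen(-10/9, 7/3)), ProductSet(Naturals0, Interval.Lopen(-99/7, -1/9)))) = Union(ProductSet(Interval(1/8, 2), Interval(-10/9, 7/3)), ProductSet(Naturals0, Interval(-99/7, -1/9)))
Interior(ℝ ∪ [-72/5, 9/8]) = (-∞, ∞)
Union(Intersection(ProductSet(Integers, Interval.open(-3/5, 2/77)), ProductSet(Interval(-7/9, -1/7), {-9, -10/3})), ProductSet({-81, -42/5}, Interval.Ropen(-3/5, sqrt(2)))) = ProductSet({-81, -42/5}, Interval.Ropen(-3/5, sqrt(2)))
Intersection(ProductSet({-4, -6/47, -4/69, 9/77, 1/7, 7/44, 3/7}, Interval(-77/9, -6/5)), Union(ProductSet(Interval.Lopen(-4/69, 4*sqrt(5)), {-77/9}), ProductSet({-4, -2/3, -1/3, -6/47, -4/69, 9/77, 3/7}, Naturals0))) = ProductSet({9/77, 1/7, 7/44, 3/7}, {-77/9})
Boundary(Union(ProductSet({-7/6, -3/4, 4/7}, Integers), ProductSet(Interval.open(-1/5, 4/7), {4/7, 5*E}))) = Union(ProductSet({-7/6, -3/4, 4/7}, Integers), ProductSet(Interval(-1/5, 4/7), {4/7, 5*E}))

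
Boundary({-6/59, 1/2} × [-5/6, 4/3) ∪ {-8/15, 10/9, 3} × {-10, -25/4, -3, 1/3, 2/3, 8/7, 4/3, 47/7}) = ({-6/59, 1/2} × [-5/6, 4/3]) ∪ ({-8/15, 10/9, 3} × {-10, -25/4, -3, 1/3, 2/3, 8/7, 4/3, 47/7})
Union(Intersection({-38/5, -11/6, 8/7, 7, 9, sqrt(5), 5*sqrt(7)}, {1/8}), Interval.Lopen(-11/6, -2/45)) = Interval.Lopen(-11/6, -2/45)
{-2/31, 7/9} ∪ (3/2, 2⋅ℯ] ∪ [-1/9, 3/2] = [-1/9, 2⋅ℯ]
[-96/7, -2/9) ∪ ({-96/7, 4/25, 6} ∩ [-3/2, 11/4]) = [-96/7, -2/9) ∪ {4/25}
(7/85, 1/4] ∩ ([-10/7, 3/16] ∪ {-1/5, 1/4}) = (7/85, 3/16] ∪ {1/4}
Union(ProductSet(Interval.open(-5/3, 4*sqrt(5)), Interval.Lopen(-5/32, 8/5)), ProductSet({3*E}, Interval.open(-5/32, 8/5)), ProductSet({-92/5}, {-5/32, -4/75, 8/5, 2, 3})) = Union(ProductSet({-92/5}, {-5/32, -4/75, 8/5, 2, 3}), ProductSet(Interval.open(-5/3, 4*sqrt(5)), Interval.Lopen(-5/32, 8/5)))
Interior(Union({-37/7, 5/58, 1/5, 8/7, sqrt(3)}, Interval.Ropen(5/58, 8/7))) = Interval.open(5/58, 8/7)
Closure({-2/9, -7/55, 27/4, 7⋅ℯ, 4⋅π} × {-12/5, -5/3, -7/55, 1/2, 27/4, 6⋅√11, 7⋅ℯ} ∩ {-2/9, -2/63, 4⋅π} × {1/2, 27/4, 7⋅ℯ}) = {-2/9, 4⋅π} × {1/2, 27/4, 7⋅ℯ}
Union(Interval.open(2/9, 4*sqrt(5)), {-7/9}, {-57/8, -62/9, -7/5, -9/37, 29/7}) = Union({-57/8, -62/9, -7/5, -7/9, -9/37}, Interval.open(2/9, 4*sqrt(5)))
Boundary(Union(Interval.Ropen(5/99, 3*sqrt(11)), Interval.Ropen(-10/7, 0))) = {-10/7, 0, 5/99, 3*sqrt(11)}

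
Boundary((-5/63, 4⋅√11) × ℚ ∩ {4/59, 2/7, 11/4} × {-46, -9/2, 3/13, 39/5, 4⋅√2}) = {4/59, 2/7, 11/4} × {-46, -9/2, 3/13, 39/5}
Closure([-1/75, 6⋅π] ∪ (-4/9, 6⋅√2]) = [-4/9, 6⋅π]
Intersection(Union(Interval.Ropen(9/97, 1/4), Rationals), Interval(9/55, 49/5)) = Union(Intersection(Interval(9/55, 49/5), Rationals), Interval(9/55, 1/4))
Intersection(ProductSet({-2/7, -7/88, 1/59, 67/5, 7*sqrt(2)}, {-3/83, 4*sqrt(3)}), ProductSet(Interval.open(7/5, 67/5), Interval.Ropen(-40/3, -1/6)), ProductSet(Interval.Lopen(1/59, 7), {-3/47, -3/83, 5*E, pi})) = EmptySet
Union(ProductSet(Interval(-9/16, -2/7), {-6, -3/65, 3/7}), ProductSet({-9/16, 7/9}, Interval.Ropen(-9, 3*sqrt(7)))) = Union(ProductSet({-9/16, 7/9}, Interval.Ropen(-9, 3*sqrt(7))), ProductSet(Interval(-9/16, -2/7), {-6, -3/65, 3/7}))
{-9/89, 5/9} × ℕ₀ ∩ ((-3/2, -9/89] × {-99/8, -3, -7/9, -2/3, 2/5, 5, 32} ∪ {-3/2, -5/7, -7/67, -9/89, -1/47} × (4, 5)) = {-9/89} × {5, 32}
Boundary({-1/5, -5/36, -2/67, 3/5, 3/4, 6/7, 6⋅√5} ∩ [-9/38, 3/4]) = {-1/5, -5/36, -2/67, 3/5, 3/4}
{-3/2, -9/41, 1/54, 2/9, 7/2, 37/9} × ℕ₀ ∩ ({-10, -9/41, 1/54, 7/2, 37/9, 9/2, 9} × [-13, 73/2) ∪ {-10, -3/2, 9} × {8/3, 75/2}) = {-9/41, 1/54, 7/2, 37/9} × {0, 1, …, 36}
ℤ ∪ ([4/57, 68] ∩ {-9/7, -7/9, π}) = ℤ ∪ {π}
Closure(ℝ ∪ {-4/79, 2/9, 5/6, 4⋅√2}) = ℝ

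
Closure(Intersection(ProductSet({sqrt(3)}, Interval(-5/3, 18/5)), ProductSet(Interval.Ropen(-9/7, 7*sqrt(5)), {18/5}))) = ProductSet({sqrt(3)}, {18/5})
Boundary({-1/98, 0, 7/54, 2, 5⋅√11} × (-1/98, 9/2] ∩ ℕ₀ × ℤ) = {0, 2} × {0, 1, …, 4}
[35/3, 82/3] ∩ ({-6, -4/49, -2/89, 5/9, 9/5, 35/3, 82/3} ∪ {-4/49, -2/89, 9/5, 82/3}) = {35/3, 82/3}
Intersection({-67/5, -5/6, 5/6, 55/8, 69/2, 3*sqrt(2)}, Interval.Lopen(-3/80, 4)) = {5/6}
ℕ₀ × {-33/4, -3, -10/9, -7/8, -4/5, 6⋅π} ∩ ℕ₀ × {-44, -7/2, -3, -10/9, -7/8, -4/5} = ℕ₀ × {-3, -10/9, -7/8, -4/5}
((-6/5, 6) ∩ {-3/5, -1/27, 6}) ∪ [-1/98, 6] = {-3/5, -1/27} ∪ [-1/98, 6]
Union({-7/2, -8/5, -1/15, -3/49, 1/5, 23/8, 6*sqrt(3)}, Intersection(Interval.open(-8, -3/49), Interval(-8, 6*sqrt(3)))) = Union({1/5, 23/8, 6*sqrt(3)}, Interval.Lopen(-8, -3/49))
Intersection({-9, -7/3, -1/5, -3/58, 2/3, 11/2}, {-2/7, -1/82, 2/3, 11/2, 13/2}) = {2/3, 11/2}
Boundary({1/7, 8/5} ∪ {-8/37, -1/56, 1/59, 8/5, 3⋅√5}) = {-8/37, -1/56, 1/59, 1/7, 8/5, 3⋅√5}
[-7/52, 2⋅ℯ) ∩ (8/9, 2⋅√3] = (8/9, 2⋅√3]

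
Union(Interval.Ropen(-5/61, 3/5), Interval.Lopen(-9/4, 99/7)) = Interval.Lopen(-9/4, 99/7)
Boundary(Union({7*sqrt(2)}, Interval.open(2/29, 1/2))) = {2/29, 1/2, 7*sqrt(2)}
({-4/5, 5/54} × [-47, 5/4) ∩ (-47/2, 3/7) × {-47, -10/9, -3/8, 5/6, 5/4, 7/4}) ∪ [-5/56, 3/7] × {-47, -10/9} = ({-4/5, 5/54} × {-47, -10/9, -3/8, 5/6}) ∪ ([-5/56, 3/7] × {-47, -10/9})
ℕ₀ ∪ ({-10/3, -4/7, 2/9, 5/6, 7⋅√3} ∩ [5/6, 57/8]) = ℕ₀ ∪ {5/6}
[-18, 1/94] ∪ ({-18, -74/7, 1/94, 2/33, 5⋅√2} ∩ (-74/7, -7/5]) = [-18, 1/94]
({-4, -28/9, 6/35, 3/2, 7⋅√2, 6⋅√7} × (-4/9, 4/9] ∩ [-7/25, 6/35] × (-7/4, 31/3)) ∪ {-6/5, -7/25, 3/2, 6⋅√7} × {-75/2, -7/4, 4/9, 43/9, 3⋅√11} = ({6/35} × (-4/9, 4/9]) ∪ ({-6/5, -7/25, 3/2, 6⋅√7} × {-75/2, -7/4, 4/9, 43/9, 3⋅√11})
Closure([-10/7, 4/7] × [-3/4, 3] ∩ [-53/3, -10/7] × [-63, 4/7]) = {-10/7} × [-3/4, 4/7]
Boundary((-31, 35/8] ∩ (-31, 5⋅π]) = {-31, 35/8}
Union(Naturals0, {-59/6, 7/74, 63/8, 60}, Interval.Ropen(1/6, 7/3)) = Union({-59/6, 7/74, 63/8}, Interval.Ropen(1/6, 7/3), Naturals0)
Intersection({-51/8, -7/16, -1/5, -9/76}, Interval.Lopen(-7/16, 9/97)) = {-1/5, -9/76}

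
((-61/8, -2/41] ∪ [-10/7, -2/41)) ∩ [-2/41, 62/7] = {-2/41}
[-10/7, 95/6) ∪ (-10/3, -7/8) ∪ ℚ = ℚ ∪ [-10/3, 95/6]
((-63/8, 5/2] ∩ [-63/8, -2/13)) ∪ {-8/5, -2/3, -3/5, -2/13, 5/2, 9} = (-63/8, -2/13] ∪ {5/2, 9}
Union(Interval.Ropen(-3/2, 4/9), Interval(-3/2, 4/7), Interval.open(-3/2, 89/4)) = Interval.Ropen(-3/2, 89/4)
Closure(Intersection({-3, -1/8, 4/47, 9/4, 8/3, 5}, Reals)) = {-3, -1/8, 4/47, 9/4, 8/3, 5}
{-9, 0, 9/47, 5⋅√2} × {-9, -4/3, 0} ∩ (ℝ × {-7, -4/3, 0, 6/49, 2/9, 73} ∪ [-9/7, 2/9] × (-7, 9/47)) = {-9, 0, 9/47, 5⋅√2} × {-4/3, 0}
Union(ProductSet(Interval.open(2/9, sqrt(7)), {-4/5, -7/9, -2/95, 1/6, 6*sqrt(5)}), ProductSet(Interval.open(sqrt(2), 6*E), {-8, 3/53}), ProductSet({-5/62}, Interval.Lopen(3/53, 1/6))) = Union(ProductSet({-5/62}, Interval.Lopen(3/53, 1/6)), ProductSet(Interval.open(2/9, sqrt(7)), {-4/5, -7/9, -2/95, 1/6, 6*sqrt(5)}), ProductSet(Interval.open(sqrt(2), 6*E), {-8, 3/53}))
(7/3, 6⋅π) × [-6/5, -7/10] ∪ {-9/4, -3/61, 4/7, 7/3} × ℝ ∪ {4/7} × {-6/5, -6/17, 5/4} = ({-9/4, -3/61, 4/7, 7/3} × ℝ) ∪ ((7/3, 6⋅π) × [-6/5, -7/10])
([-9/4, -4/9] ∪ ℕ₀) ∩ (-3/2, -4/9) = (-3/2, -4/9)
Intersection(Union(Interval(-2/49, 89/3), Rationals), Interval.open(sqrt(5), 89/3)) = Union(Intersection(Interval.open(sqrt(5), 89/3), Rationals), Interval.open(sqrt(5), 89/3))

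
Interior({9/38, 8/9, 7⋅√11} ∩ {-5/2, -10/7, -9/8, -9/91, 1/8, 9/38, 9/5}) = ∅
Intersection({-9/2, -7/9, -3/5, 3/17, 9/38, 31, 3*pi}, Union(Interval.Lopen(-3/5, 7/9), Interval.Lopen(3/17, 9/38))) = {3/17, 9/38}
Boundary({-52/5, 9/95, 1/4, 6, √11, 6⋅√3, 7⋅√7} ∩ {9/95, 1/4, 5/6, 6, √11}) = {9/95, 1/4, 6, √11}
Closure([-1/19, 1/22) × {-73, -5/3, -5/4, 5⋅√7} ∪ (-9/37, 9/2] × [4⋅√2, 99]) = ([-1/19, 1/22] × {-73, -5/3, -5/4}) ∪ ([-9/37, 9/2] × [4⋅√2, 99]) ∪ ([-1/19, 1/22) × {-73, -5/3, -5/4, 5⋅√7})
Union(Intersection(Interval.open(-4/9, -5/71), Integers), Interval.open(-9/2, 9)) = Interval.open(-9/2, 9)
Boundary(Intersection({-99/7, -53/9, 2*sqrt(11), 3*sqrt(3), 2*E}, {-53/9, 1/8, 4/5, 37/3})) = {-53/9}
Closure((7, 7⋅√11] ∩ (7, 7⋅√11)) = [7, 7⋅√11]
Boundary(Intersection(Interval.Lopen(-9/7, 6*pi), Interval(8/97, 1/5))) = {8/97, 1/5}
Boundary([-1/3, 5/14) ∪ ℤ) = {-1/3, 5/14} ∪ (ℤ \ (-1/3, 5/14))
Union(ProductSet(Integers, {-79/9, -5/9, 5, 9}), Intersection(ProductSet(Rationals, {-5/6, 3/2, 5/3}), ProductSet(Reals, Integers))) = ProductSet(Integers, {-79/9, -5/9, 5, 9})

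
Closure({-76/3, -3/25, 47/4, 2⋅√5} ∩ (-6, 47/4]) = {-3/25, 47/4, 2⋅√5}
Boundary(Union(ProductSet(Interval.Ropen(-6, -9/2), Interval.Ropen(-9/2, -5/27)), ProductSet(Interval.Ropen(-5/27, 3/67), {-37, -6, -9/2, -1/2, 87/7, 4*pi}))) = Union(ProductSet({-6, -9/2}, Interval(-9/2, -5/27)), ProductSet(Interval(-6, -9/2), {-9/2, -5/27}), ProductSet(Interval(-5/27, 3/67), {-37, -6, -9/2, -1/2, 87/7, 4*pi}))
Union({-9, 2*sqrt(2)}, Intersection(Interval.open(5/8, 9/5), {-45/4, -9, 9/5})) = {-9, 2*sqrt(2)}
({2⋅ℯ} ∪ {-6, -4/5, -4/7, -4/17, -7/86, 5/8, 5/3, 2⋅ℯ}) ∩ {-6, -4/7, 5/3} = {-6, -4/7, 5/3}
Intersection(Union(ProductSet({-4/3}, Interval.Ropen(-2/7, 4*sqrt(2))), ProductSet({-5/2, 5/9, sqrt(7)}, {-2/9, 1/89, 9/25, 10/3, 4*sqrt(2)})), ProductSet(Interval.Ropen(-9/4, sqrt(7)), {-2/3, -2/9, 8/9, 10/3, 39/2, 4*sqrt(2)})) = Union(ProductSet({-4/3}, {-2/9, 8/9, 10/3}), ProductSet({5/9}, {-2/9, 10/3, 4*sqrt(2)}))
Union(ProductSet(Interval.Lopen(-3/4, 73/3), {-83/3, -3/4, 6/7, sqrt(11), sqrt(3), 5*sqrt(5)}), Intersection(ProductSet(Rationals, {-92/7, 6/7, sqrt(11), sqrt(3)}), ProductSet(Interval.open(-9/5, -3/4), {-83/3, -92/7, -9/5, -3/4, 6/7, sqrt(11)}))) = Union(ProductSet(Intersection(Interval.open(-9/5, -3/4), Rationals), {-92/7, 6/7, sqrt(11)}), ProductSet(Interval.Lopen(-3/4, 73/3), {-83/3, -3/4, 6/7, sqrt(11), sqrt(3), 5*sqrt(5)}))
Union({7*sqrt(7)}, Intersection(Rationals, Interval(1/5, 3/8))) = Union({7*sqrt(7)}, Intersection(Interval(1/5, 3/8), Rationals))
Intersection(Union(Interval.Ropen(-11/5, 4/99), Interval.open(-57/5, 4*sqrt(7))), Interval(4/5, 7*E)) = Interval.Ropen(4/5, 4*sqrt(7))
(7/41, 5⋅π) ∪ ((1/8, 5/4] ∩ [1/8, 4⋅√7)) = (1/8, 5⋅π)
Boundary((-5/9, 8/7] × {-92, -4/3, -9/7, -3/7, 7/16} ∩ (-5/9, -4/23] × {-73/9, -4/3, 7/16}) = [-5/9, -4/23] × {-4/3, 7/16}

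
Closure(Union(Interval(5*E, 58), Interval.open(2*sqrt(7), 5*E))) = Interval(2*sqrt(7), 58)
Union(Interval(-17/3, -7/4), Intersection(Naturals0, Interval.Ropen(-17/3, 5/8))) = Union(Interval(-17/3, -7/4), Range(0, 1, 1))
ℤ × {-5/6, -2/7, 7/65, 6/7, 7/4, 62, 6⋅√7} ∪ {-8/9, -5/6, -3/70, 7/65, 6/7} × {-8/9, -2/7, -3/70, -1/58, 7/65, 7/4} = ({-8/9, -5/6, -3/70, 7/65, 6/7} × {-8/9, -2/7, -3/70, -1/58, 7/65, 7/4}) ∪ (ℤ × {-5/6, -2/7, 7/65, 6/7, 7/4, 62, 6⋅√7})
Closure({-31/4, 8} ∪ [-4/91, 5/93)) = {-31/4, 8} ∪ [-4/91, 5/93]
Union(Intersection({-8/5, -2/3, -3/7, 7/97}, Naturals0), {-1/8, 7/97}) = {-1/8, 7/97}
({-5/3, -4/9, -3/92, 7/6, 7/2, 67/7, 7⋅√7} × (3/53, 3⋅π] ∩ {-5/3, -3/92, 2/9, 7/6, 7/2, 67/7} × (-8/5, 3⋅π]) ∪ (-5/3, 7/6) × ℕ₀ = ((-5/3, 7/6) × ℕ₀) ∪ ({-5/3, -3/92, 7/6, 7/2, 67/7} × (3/53, 3⋅π])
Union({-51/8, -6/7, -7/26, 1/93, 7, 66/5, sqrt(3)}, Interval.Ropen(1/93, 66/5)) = Union({-51/8, -6/7, -7/26}, Interval(1/93, 66/5))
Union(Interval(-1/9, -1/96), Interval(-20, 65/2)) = Interval(-20, 65/2)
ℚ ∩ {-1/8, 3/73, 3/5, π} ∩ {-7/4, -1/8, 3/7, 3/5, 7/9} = {-1/8, 3/5}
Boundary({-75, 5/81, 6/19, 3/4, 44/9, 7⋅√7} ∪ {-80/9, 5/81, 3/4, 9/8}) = {-75, -80/9, 5/81, 6/19, 3/4, 9/8, 44/9, 7⋅√7}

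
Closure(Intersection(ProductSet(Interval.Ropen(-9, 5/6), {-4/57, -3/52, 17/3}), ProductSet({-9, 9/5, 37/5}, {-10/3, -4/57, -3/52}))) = ProductSet({-9}, {-4/57, -3/52})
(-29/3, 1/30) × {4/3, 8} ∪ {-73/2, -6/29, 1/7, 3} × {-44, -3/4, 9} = ((-29/3, 1/30) × {4/3, 8}) ∪ ({-73/2, -6/29, 1/7, 3} × {-44, -3/4, 9})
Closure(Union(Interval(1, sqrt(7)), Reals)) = Interval(-oo, oo)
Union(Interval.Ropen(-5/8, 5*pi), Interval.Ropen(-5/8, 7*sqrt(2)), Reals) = Interval(-oo, oo)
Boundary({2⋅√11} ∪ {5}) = {5, 2⋅√11}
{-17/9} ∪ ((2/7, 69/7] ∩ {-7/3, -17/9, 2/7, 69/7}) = {-17/9, 69/7}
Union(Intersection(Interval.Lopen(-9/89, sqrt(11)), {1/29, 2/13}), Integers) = Union({1/29, 2/13}, Integers)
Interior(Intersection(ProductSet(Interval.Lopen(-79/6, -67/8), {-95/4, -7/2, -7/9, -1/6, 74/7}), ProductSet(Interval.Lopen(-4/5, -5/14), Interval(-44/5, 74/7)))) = EmptySet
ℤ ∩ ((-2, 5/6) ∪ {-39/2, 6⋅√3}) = {-1, 0}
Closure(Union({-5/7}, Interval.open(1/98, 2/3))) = Union({-5/7}, Interval(1/98, 2/3))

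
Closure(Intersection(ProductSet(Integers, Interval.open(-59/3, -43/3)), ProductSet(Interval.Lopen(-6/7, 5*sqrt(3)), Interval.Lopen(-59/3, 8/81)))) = ProductSet(Range(0, 9, 1), Interval(-59/3, -43/3))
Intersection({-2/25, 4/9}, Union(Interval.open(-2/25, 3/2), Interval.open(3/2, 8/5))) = {4/9}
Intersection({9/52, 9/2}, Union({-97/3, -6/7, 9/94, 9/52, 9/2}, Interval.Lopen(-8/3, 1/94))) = {9/52, 9/2}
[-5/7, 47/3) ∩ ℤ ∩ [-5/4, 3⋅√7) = {0, 1, …, 7}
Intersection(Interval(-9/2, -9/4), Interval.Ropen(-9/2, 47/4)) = Interval(-9/2, -9/4)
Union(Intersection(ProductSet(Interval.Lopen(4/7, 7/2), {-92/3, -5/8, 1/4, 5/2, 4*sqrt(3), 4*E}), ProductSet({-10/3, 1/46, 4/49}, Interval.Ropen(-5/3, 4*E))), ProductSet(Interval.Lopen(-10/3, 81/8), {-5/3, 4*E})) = ProductSet(Interval.Lopen(-10/3, 81/8), {-5/3, 4*E})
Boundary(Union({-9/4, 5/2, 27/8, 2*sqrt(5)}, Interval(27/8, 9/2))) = {-9/4, 5/2, 27/8, 9/2}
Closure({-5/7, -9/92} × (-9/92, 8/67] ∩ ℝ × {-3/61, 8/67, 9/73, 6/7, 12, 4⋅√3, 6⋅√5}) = {-5/7, -9/92} × {-3/61, 8/67}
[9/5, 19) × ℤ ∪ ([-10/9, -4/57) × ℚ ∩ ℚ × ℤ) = ([9/5, 19) ∪ (ℚ ∩ [-10/9, -4/57))) × ℤ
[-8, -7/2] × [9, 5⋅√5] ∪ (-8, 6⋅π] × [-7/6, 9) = ((-8, 6⋅π] × [-7/6, 9)) ∪ ([-8, -7/2] × [9, 5⋅√5])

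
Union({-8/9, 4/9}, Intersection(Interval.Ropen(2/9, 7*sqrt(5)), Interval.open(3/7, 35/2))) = Union({-8/9}, Interval.open(3/7, 7*sqrt(5)))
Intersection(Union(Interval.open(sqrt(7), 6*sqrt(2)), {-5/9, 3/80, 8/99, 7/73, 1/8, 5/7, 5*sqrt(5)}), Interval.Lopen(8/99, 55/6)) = Union({7/73, 1/8, 5/7}, Interval.open(sqrt(7), 6*sqrt(2)))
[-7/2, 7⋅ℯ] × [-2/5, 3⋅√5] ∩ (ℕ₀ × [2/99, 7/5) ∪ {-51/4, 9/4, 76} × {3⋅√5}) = ({9/4} × {3⋅√5}) ∪ ({0, 1, …, 19} × [2/99, 7/5))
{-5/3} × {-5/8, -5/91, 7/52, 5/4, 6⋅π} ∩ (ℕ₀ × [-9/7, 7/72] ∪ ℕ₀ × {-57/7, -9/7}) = ∅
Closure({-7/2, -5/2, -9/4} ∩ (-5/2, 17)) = {-9/4}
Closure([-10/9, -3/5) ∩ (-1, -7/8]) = [-1, -7/8]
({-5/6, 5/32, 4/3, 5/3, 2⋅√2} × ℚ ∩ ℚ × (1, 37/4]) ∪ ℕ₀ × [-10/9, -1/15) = (ℕ₀ × [-10/9, -1/15)) ∪ ({-5/6, 5/32, 4/3, 5/3} × (ℚ ∩ (1, 37/4]))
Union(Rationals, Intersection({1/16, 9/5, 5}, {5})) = Rationals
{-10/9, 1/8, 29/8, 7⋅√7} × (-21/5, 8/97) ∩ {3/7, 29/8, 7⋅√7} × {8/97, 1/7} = ∅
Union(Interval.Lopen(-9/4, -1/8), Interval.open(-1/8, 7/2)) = Interval.open(-9/4, 7/2)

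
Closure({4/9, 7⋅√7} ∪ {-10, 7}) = {-10, 4/9, 7, 7⋅√7}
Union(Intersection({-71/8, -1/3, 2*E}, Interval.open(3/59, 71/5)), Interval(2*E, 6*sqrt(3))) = Interval(2*E, 6*sqrt(3))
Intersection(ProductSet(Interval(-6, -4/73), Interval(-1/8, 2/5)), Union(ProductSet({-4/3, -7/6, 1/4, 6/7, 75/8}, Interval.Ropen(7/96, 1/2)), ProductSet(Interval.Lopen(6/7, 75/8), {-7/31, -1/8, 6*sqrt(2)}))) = ProductSet({-4/3, -7/6}, Interval(7/96, 2/5))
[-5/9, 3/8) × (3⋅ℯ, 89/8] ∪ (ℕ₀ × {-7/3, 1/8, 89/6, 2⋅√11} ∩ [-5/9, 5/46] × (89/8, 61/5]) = [-5/9, 3/8) × (3⋅ℯ, 89/8]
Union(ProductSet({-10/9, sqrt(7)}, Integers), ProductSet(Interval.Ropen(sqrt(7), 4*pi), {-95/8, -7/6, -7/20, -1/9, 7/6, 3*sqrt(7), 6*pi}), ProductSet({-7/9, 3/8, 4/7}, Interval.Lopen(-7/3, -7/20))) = Union(ProductSet({-10/9, sqrt(7)}, Integers), ProductSet({-7/9, 3/8, 4/7}, Interval.Lopen(-7/3, -7/20)), ProductSet(Interval.Ropen(sqrt(7), 4*pi), {-95/8, -7/6, -7/20, -1/9, 7/6, 3*sqrt(7), 6*pi}))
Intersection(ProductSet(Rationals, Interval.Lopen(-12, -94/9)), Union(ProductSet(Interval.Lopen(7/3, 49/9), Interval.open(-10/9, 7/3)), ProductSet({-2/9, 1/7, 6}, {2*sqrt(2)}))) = EmptySet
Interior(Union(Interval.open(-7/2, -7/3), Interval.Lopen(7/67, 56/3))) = Union(Interval.open(-7/2, -7/3), Interval.open(7/67, 56/3))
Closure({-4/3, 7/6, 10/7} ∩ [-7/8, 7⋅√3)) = {7/6, 10/7}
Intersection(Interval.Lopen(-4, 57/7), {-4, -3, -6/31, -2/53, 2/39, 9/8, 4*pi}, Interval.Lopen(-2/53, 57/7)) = {2/39, 9/8}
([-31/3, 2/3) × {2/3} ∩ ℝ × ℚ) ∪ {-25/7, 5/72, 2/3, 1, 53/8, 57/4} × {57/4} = ([-31/3, 2/3) × {2/3}) ∪ ({-25/7, 5/72, 2/3, 1, 53/8, 57/4} × {57/4})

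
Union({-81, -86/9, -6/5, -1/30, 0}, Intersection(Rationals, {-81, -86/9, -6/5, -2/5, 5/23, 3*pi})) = {-81, -86/9, -6/5, -2/5, -1/30, 0, 5/23}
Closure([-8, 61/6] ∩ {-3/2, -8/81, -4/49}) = {-3/2, -8/81, -4/49}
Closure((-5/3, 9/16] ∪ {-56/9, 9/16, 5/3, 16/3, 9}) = {-56/9, 5/3, 16/3, 9} ∪ [-5/3, 9/16]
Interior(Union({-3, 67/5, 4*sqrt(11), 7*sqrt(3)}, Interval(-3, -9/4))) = Interval.open(-3, -9/4)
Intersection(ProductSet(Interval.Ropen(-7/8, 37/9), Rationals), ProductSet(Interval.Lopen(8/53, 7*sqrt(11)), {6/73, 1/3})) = ProductSet(Interval.open(8/53, 37/9), {6/73, 1/3})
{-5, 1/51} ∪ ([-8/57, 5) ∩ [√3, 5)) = {-5, 1/51} ∪ [√3, 5)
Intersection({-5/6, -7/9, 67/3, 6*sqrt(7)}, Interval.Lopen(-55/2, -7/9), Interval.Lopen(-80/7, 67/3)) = {-5/6, -7/9}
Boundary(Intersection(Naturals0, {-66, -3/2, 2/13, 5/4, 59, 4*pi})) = {59}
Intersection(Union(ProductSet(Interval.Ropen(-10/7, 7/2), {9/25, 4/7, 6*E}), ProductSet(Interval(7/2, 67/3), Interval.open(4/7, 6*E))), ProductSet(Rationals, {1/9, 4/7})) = ProductSet(Intersection(Interval.Ropen(-10/7, 7/2), Rationals), {4/7})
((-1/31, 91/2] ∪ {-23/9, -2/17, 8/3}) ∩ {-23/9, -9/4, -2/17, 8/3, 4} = {-23/9, -2/17, 8/3, 4}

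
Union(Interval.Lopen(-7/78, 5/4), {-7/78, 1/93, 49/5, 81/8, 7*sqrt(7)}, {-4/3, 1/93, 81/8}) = Union({-4/3, 49/5, 81/8, 7*sqrt(7)}, Interval(-7/78, 5/4))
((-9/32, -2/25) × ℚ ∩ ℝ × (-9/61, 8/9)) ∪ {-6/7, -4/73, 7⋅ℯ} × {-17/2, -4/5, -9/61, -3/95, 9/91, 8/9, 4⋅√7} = ((-9/32, -2/25) × (ℚ ∩ (-9/61, 8/9))) ∪ ({-6/7, -4/73, 7⋅ℯ} × {-17/2, -4/5, -9/61, -3/95, 9/91, 8/9, 4⋅√7})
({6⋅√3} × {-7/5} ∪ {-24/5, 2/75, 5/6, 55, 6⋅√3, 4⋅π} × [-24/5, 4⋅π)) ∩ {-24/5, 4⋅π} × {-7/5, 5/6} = {-24/5, 4⋅π} × {-7/5, 5/6}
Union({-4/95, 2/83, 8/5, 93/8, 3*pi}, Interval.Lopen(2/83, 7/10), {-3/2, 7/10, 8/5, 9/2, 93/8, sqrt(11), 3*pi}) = Union({-3/2, -4/95, 8/5, 9/2, 93/8, sqrt(11), 3*pi}, Interval(2/83, 7/10))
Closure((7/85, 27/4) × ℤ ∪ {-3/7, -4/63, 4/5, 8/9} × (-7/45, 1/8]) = ([7/85, 27/4] × ℤ) ∪ ({-3/7, -4/63, 4/5, 8/9} × [-7/45, 1/8])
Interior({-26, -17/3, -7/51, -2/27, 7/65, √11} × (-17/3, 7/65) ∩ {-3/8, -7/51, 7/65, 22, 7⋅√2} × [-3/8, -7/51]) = ∅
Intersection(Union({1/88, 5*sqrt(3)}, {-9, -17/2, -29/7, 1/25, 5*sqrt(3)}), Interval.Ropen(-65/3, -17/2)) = {-9}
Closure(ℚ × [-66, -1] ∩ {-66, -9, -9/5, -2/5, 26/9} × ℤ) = {-66, -9, -9/5, -2/5, 26/9} × {-66, -65, …, -1}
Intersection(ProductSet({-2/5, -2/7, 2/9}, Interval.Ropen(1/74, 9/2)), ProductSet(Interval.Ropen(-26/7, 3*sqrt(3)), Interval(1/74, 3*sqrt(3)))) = ProductSet({-2/5, -2/7, 2/9}, Interval.Ropen(1/74, 9/2))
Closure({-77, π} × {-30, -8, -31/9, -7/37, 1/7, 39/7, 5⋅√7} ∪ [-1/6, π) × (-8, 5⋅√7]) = ({-1/6, π} × [-8, 5⋅√7]) ∪ ([-1/6, π] × {-8, 5⋅√7}) ∪ ([-1/6, π) × (-8, 5⋅√7]) ∪ ({-77, π} × {-30, -8, -31/9, -7/37, 1/7, 39/7, 5⋅√7})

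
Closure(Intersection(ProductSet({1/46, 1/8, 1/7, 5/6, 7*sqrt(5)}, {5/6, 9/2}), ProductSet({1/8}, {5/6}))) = ProductSet({1/8}, {5/6})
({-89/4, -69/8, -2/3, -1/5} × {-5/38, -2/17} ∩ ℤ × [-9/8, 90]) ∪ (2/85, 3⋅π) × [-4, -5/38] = (2/85, 3⋅π) × [-4, -5/38]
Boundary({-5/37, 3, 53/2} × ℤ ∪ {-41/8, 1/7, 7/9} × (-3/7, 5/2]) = ({-5/37, 3, 53/2} × ℤ) ∪ ({-41/8, 1/7, 7/9} × [-3/7, 5/2])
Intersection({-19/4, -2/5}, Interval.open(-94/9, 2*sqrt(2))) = {-19/4, -2/5}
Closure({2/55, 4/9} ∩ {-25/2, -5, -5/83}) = ∅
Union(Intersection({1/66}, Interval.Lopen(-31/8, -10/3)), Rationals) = Rationals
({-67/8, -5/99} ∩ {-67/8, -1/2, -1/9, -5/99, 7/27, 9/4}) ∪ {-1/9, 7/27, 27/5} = {-67/8, -1/9, -5/99, 7/27, 27/5}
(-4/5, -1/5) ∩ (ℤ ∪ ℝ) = (-4/5, -1/5)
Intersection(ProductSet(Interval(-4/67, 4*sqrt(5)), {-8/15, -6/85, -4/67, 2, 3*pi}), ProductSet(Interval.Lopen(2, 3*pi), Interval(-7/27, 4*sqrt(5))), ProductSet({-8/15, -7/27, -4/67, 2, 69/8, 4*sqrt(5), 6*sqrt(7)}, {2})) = ProductSet({69/8, 4*sqrt(5)}, {2})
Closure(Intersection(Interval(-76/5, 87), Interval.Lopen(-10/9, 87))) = Interval(-10/9, 87)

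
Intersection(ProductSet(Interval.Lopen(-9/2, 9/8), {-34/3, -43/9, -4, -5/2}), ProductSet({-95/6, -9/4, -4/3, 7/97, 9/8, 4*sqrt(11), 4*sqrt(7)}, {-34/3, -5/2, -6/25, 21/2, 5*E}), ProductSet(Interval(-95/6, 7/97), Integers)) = EmptySet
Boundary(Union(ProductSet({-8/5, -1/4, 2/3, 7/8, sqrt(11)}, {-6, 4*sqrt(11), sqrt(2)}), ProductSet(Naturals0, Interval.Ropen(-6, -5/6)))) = Union(ProductSet({-8/5, -1/4, 2/3, 7/8, sqrt(11)}, {-6, 4*sqrt(11), sqrt(2)}), ProductSet(Naturals0, Interval(-6, -5/6)))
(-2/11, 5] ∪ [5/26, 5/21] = (-2/11, 5]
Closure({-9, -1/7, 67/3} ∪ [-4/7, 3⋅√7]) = {-9, 67/3} ∪ [-4/7, 3⋅√7]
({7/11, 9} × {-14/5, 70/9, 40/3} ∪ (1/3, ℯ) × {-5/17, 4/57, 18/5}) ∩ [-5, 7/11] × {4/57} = (1/3, 7/11] × {4/57}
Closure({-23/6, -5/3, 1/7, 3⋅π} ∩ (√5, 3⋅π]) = {3⋅π}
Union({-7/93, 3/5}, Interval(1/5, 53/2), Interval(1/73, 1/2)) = Union({-7/93}, Interval(1/73, 53/2))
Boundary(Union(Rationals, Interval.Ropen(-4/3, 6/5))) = Union(Interval(-oo, -4/3), Interval(6/5, oo))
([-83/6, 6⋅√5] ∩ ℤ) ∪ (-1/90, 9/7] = {-13, -12, …, 13} ∪ (-1/90, 9/7]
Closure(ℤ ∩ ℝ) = ℤ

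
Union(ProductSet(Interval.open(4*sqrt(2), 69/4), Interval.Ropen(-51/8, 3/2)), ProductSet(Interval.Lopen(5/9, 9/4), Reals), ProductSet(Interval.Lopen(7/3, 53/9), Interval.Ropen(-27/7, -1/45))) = Union(ProductSet(Interval.Lopen(5/9, 9/4), Reals), ProductSet(Interval.Lopen(7/3, 53/9), Interval.Ropen(-27/7, -1/45)), ProductSet(Interval.open(4*sqrt(2), 69/4), Interval.Ropen(-51/8, 3/2)))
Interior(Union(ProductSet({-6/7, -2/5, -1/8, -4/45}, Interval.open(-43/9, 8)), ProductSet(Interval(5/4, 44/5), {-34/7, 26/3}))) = EmptySet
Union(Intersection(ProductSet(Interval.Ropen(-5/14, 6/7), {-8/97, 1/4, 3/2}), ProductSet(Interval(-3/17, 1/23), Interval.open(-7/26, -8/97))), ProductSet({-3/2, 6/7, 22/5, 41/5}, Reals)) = ProductSet({-3/2, 6/7, 22/5, 41/5}, Reals)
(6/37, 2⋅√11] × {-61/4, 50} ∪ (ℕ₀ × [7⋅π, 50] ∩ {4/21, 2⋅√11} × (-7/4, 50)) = (6/37, 2⋅√11] × {-61/4, 50}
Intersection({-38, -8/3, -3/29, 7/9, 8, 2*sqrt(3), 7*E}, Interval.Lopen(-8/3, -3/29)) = {-3/29}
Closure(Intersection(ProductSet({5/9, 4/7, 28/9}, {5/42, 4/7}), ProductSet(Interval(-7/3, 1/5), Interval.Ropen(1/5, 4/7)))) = EmptySet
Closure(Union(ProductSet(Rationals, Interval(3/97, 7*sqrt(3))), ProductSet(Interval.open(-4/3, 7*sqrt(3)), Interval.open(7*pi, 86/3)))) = Union(ProductSet({-4/3, 7*sqrt(3)}, Interval(7*pi, 86/3)), ProductSet(Interval(-4/3, 7*sqrt(3)), {86/3, 7*pi}), ProductSet(Interval.open(-4/3, 7*sqrt(3)), Interval.open(7*pi, 86/3)), ProductSet(Reals, Interval(3/97, 7*sqrt(3))))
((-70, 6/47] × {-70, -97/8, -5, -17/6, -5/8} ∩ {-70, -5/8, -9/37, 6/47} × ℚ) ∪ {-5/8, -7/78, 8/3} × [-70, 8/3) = ({-5/8, -7/78, 8/3} × [-70, 8/3)) ∪ ({-5/8, -9/37, 6/47} × {-70, -97/8, -5, -17/6, -5/8})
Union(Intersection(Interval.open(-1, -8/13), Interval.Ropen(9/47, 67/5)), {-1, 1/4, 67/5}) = {-1, 1/4, 67/5}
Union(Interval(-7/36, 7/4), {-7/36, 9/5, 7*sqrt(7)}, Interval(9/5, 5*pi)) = Union({7*sqrt(7)}, Interval(-7/36, 7/4), Interval(9/5, 5*pi))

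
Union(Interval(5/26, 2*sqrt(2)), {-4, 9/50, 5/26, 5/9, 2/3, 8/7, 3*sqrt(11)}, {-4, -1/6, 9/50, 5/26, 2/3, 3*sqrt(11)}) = Union({-4, -1/6, 9/50, 3*sqrt(11)}, Interval(5/26, 2*sqrt(2)))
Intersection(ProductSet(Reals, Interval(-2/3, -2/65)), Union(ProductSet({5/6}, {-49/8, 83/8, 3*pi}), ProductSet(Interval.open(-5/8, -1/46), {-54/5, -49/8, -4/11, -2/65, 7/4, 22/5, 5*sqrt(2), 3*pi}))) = ProductSet(Interval.open(-5/8, -1/46), {-4/11, -2/65})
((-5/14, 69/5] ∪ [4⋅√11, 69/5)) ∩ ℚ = ℚ ∩ (-5/14, 69/5]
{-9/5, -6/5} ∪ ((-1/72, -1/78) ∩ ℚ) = {-9/5, -6/5} ∪ (ℚ ∩ (-1/72, -1/78))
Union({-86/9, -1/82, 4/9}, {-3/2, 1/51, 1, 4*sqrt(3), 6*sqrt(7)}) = {-86/9, -3/2, -1/82, 1/51, 4/9, 1, 4*sqrt(3), 6*sqrt(7)}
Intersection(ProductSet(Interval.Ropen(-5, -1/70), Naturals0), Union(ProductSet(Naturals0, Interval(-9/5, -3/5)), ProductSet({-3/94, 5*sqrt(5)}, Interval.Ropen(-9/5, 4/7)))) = ProductSet({-3/94}, Range(0, 1, 1))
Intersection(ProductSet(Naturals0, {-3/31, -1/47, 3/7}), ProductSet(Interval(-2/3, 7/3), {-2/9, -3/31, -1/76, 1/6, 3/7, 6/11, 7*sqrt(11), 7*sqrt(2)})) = ProductSet(Range(0, 3, 1), {-3/31, 3/7})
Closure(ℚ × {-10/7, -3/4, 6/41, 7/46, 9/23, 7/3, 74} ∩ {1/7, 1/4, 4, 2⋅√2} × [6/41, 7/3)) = {1/7, 1/4, 4} × {6/41, 7/46, 9/23}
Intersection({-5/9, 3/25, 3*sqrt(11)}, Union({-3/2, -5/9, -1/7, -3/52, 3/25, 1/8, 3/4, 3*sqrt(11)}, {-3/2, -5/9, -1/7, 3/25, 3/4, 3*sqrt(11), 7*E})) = {-5/9, 3/25, 3*sqrt(11)}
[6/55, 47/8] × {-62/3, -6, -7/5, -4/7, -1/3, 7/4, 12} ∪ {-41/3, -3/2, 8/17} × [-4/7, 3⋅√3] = ({-41/3, -3/2, 8/17} × [-4/7, 3⋅√3]) ∪ ([6/55, 47/8] × {-62/3, -6, -7/5, -4/7, -1/3, 7/4, 12})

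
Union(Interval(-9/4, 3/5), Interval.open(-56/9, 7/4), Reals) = Interval(-oo, oo)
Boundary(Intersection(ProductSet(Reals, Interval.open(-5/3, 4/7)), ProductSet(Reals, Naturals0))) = ProductSet(Reals, Range(0, 1, 1))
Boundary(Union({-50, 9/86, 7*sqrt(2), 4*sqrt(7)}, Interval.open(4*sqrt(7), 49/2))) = {-50, 9/86, 49/2, 7*sqrt(2), 4*sqrt(7)}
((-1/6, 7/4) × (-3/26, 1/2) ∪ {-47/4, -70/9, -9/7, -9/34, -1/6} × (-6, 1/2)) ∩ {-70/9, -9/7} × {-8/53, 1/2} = {-70/9, -9/7} × {-8/53}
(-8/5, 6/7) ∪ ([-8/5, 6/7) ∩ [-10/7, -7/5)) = (-8/5, 6/7)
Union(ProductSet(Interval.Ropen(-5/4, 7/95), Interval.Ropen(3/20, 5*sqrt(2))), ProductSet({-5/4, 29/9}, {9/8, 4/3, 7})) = Union(ProductSet({-5/4, 29/9}, {9/8, 4/3, 7}), ProductSet(Interval.Ropen(-5/4, 7/95), Interval.Ropen(3/20, 5*sqrt(2))))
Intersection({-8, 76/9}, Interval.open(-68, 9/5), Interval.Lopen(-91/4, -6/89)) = {-8}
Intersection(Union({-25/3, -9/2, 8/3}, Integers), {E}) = EmptySet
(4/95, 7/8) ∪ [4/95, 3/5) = [4/95, 7/8)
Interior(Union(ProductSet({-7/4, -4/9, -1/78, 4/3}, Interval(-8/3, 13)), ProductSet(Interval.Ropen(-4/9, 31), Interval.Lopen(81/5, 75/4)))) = ProductSet(Interval.open(-4/9, 31), Interval.open(81/5, 75/4))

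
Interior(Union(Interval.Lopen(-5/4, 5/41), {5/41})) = Interval.open(-5/4, 5/41)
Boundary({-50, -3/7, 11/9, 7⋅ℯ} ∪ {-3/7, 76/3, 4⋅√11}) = {-50, -3/7, 11/9, 76/3, 4⋅√11, 7⋅ℯ}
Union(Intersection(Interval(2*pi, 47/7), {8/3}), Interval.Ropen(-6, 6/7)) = Interval.Ropen(-6, 6/7)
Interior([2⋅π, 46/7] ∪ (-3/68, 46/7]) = (-3/68, 46/7)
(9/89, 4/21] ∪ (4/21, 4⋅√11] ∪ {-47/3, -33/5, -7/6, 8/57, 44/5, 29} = {-47/3, -33/5, -7/6, 29} ∪ (9/89, 4⋅√11]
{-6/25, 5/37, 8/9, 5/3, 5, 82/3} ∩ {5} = {5}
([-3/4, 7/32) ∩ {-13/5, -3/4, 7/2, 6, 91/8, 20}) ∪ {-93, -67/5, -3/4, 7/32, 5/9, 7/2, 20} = {-93, -67/5, -3/4, 7/32, 5/9, 7/2, 20}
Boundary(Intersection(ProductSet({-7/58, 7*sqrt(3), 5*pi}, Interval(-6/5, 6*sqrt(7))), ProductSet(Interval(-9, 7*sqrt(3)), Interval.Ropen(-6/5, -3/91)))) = ProductSet({-7/58, 7*sqrt(3)}, Interval(-6/5, -3/91))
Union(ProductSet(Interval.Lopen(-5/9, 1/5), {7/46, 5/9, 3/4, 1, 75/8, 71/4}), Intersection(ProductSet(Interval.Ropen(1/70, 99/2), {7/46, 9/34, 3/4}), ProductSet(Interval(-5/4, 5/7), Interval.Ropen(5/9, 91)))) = Union(ProductSet(Interval.Lopen(-5/9, 1/5), {7/46, 5/9, 3/4, 1, 75/8, 71/4}), ProductSet(Interval(1/70, 5/7), {3/4}))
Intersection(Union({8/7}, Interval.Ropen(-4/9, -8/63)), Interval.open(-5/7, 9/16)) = Interval.Ropen(-4/9, -8/63)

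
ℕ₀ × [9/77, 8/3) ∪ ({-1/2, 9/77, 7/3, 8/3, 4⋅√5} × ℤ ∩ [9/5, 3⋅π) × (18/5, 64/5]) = (ℕ₀ × [9/77, 8/3)) ∪ ({7/3, 8/3, 4⋅√5} × {4, 5, …, 12})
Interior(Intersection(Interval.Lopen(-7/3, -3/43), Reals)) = Interval.open(-7/3, -3/43)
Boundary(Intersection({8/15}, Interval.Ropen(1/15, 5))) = {8/15}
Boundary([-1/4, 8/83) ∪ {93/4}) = {-1/4, 8/83, 93/4}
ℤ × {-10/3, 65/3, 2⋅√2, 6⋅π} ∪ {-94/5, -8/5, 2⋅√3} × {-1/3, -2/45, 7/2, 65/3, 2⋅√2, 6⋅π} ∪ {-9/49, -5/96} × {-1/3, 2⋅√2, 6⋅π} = (ℤ × {-10/3, 65/3, 2⋅√2, 6⋅π}) ∪ ({-9/49, -5/96} × {-1/3, 2⋅√2, 6⋅π}) ∪ ({-94/5, -8/5, 2⋅√3} × {-1/3, -2/45, 7/2, 65/3, 2⋅√2, 6⋅π})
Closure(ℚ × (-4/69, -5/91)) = ℝ × [-4/69, -5/91]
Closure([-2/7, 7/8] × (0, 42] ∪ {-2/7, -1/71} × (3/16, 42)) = [-2/7, 7/8] × [0, 42]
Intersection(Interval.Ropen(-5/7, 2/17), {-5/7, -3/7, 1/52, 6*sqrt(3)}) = {-5/7, -3/7, 1/52}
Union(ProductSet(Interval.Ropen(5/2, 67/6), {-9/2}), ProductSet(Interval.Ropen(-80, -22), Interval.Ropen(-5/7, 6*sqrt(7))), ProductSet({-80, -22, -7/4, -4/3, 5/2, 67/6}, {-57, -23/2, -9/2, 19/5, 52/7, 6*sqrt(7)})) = Union(ProductSet({-80, -22, -7/4, -4/3, 5/2, 67/6}, {-57, -23/2, -9/2, 19/5, 52/7, 6*sqrt(7)}), ProductSet(Interval.Ropen(-80, -22), Interval.Ropen(-5/7, 6*sqrt(7))), ProductSet(Interval.Ropen(5/2, 67/6), {-9/2}))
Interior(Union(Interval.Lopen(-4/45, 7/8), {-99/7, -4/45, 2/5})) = Interval.open(-4/45, 7/8)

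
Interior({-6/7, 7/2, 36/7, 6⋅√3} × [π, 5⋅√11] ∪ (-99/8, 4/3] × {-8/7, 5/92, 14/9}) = ∅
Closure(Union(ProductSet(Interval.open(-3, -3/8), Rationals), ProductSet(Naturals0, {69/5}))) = Union(ProductSet(Interval(-3, -3/8), Reals), ProductSet(Naturals0, {69/5}))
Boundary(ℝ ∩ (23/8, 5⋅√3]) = {23/8, 5⋅√3}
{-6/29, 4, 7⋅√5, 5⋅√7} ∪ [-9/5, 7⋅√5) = [-9/5, 7⋅√5]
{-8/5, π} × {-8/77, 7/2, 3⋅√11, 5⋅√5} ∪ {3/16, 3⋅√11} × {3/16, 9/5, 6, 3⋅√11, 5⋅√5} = ({-8/5, π} × {-8/77, 7/2, 3⋅√11, 5⋅√5}) ∪ ({3/16, 3⋅√11} × {3/16, 9/5, 6, 3⋅√11, 5⋅√5})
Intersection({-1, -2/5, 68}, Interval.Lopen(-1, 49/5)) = {-2/5}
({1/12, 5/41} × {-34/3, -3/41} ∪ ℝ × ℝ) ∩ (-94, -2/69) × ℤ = (-94, -2/69) × ℤ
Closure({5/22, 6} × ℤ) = {5/22, 6} × ℤ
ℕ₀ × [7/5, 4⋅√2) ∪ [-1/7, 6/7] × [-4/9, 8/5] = ([-1/7, 6/7] × [-4/9, 8/5]) ∪ (ℕ₀ × [7/5, 4⋅√2))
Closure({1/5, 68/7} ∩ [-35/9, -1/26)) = ∅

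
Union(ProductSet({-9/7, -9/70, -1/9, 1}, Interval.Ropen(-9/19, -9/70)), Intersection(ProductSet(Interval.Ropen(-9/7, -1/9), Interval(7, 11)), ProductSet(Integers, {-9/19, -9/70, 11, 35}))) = Union(ProductSet({-9/7, -9/70, -1/9, 1}, Interval.Ropen(-9/19, -9/70)), ProductSet(Range(-1, 0, 1), {11}))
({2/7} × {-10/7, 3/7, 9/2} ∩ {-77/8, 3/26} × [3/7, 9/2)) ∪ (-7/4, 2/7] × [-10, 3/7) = (-7/4, 2/7] × [-10, 3/7)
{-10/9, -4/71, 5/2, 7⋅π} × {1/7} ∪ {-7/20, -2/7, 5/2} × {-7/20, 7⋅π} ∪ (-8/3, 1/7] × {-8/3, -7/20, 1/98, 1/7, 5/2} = ({-7/20, -2/7, 5/2} × {-7/20, 7⋅π}) ∪ ({-10/9, -4/71, 5/2, 7⋅π} × {1/7}) ∪ ((-8/3, 1/7] × {-8/3, -7/20, 1/98, 1/7, 5/2})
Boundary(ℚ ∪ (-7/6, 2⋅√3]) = (-∞, -7/6] ∪ [2⋅√3, ∞)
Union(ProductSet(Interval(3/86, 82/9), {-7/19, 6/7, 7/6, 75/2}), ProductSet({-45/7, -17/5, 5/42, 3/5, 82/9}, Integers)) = Union(ProductSet({-45/7, -17/5, 5/42, 3/5, 82/9}, Integers), ProductSet(Interval(3/86, 82/9), {-7/19, 6/7, 7/6, 75/2}))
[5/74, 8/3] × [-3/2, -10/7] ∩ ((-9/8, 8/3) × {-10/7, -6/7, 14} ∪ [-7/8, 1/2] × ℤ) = [5/74, 8/3) × {-10/7}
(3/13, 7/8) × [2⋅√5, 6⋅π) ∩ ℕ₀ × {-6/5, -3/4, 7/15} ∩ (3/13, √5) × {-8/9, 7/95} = ∅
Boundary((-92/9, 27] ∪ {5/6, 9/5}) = {-92/9, 27}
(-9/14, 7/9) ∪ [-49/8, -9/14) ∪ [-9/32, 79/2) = [-49/8, -9/14) ∪ (-9/14, 79/2)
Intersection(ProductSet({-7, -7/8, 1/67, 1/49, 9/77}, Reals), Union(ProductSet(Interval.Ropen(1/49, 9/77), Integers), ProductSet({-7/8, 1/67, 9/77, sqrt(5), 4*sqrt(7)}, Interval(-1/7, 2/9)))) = Union(ProductSet({1/49}, Integers), ProductSet({-7/8, 1/67, 9/77}, Interval(-1/7, 2/9)))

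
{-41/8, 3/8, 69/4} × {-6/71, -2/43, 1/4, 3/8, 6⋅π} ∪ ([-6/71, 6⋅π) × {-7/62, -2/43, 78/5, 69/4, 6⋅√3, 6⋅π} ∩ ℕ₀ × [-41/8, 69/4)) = ({-41/8, 3/8, 69/4} × {-6/71, -2/43, 1/4, 3/8, 6⋅π}) ∪ ({0, 1, …, 18} × {-7/62, -2/43, 78/5, 6⋅√3})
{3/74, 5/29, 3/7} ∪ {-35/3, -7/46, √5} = {-35/3, -7/46, 3/74, 5/29, 3/7, √5}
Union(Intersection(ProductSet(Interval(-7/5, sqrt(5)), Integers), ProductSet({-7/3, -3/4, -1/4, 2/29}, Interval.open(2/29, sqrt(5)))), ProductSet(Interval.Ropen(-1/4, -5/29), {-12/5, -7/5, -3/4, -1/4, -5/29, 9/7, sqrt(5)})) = Union(ProductSet({-3/4, -1/4, 2/29}, Range(1, 3, 1)), ProductSet(Interval.Ropen(-1/4, -5/29), {-12/5, -7/5, -3/4, -1/4, -5/29, 9/7, sqrt(5)}))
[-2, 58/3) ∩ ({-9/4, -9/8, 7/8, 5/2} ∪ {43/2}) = {-9/8, 7/8, 5/2}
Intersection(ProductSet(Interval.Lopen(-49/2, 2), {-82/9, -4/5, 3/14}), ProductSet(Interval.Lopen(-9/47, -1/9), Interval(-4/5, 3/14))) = ProductSet(Interval.Lopen(-9/47, -1/9), {-4/5, 3/14})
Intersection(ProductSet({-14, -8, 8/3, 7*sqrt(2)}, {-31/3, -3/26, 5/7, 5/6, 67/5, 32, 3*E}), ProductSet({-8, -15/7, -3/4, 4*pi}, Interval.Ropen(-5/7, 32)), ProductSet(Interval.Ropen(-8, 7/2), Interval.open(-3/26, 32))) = ProductSet({-8}, {5/7, 5/6, 67/5, 3*E})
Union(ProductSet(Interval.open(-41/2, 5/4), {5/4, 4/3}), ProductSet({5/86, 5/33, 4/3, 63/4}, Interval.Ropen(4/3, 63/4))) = Union(ProductSet({5/86, 5/33, 4/3, 63/4}, Interval.Ropen(4/3, 63/4)), ProductSet(Interval.open(-41/2, 5/4), {5/4, 4/3}))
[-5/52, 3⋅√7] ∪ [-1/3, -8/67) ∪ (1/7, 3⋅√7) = [-1/3, -8/67) ∪ [-5/52, 3⋅√7]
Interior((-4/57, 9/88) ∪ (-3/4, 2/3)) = (-3/4, 2/3)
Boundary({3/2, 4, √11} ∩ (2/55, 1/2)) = ∅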